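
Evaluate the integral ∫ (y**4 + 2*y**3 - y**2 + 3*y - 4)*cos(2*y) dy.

y**4*sin(2*y)/2 + y**3*sin(2*y) + y**3*cos(2*y) - 2*y**2*sin(2*y) + 3*y**2*cos(2*y)/2 - 2*y*cos(2*y) - sin(2*y) + C

Use integration by parts with u = y**4 + 2*y**3 - y**2 + 3*y - 4, dv = cos(2*y) dy, so v = sin(2*y)/2.
Apply parts 4 times (tabular method): alternate signs, differentiate u down to 0, integrate dv up.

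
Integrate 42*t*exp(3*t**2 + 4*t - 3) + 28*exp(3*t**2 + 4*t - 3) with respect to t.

Let u = 3*t**2 + 4*t - 3, so du = (6*t + 4) dt.
Rewriting, the integral becomes 7·∫ e^u du = 7·e^u.
Substituting back, u = 3*t**2 + 4*t - 3.

7*exp(3*t**2 + 4*t - 3) + C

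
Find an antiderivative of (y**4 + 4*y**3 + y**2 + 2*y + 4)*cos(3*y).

y**4*sin(3*y)/3 + 4*y**3*sin(3*y)/3 + 4*y**3*cos(3*y)/9 - y**2*sin(3*y)/9 + 4*y**2*cos(3*y)/3 - 2*y*sin(3*y)/9 - 2*y*cos(3*y)/27 + 110*sin(3*y)/81 - 2*cos(3*y)/27 + C

Use integration by parts with u = y**4 + 4*y**3 + y**2 + 2*y + 4, dv = cos(3*y) dy, so v = sin(3*y)/3.
Apply parts 4 times (tabular method): alternate signs, differentiate u down to 0, integrate dv up.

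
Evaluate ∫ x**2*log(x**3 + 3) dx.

x**3*log(x**3 + 3)/3 - x**3/3 + log(x**3 + 3) + C

Let u = x**3 + 3, so du = (3*x**2) dx.
The integral becomes (1/3)·∫ log(u) du; integrate by parts with u′=log(u), dv′=du.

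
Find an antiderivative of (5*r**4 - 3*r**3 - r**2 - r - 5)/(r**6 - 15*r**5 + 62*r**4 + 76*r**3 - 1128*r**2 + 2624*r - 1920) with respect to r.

Factor the denominator: (r - 6)*(r - 5)*(r - 4)*(r - 2)**2*(r + 4).
Partial-fraction decomposition: -97/(1728*(r + 4)) - 641/(576*(r - 2)) - 5/(16*(r - 2)**2) + 1063/(64*(r - 4)) - 905/(27*(r - 5)) + 1157/(64*(r - 6)).
Integrate each term; A/(r−a) gives A·log|r−a|; A/(r−a)² gives −A/(r−a).

1157*log(r - 6)/64 - 905*log(r - 5)/27 + 1063*log(r - 4)/64 - 641*log(r - 2)/576 - 97*log(r + 4)/1728 + 5/(16*r - 32) + C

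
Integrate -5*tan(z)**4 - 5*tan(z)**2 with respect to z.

Let u = tan(z), so du = (tan(z)**2 + 1) dz.
Rewriting, the integral becomes -5·∫ u^2 du = -5·u^3/3.
Substituting back, u = tan(z).

-5*tan(z)**3/3 + C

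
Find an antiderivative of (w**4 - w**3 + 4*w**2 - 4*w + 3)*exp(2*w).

Use integration by parts with u = w**4 - w**3 + 4*w**2 - 4*w + 3, dv = exp(2*w) dw, so v = exp(2*w)/2.
Apply parts 4 times (tabular method): alternate signs, differentiate u down to 0, integrate dv up.

(4*w**4 - 12*w**3 + 34*w**2 - 50*w + 37)*exp(2*w)/8 + C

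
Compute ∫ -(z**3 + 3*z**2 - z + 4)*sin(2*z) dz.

Use integration by parts with u = z**3 + 3*z**2 - z + 4, dv = -sin(2*z) dz, so v = cos(2*z)/2.
Apply parts 3 times (tabular method): alternate signs, differentiate u down to 0, integrate dv up.

z**3*cos(2*z)/2 - 3*z**2*sin(2*z)/4 + 3*z**2*cos(2*z)/2 - 3*z*sin(2*z)/2 - 5*z*cos(2*z)/4 + 5*sin(2*z)/8 + 5*cos(2*z)/4 + C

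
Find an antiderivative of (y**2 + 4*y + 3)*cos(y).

y**2*sin(y) + 4*y*sin(y) + 2*y*cos(y) + sin(y) + 4*cos(y) + C

Use integration by parts with u = y**2 + 4*y + 3, dv = cos(y) dy, so v = sin(y).
Apply parts 2 times (tabular method): alternate signs, differentiate u down to 0, integrate dv up.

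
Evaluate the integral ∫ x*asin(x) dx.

Use integration by parts with u = arcsin(x), dv = x dx.
Then du = 1/sqrt(-x**2 + 1) dx.

x**2*asin(x)/2 + x*sqrt(-x**2 + 1)/4 - asin(x)/4 + C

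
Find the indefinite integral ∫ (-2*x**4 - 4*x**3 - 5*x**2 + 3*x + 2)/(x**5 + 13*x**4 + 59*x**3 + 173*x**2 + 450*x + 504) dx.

Factor the denominator: (x + 2)*(x + 4)*(x + 7)*(x**2 + 9).
Partial-fraction decomposition: (1168*x + 10703)/(9425*(x**2 + 9)) - 1847/(435*(x + 7)) + 173/(75*(x + 4)) - 12/(65*(x + 2)).
Integrate each term; A/(x−a) gives A·log|x−a|; the (Bx+D)/(x²+p²) term gives a log and an atan.

-12*log(x + 2)/65 + 173*log(x + 4)/75 - 1847*log(x + 7)/435 + 584*log(x**2 + 9)/9425 + 10703*atan(x/3)/28275 + C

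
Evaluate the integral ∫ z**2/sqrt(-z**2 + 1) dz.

-z*sqrt(-z**2 + 1)/2 + asin(z)/2 + C

Substitute z = sin(θ), so dz = cos(θ) dθ and the radical becomes sqrt(-z**2 + 1) = cos(θ) by the Pythagorean identity.
Integrate the resulting trig expression in θ, then back-substitute θ = asin(z), sin(θ) = z, cos(θ) = sqrt(-z**2 + 1) (absorbing any constant into C).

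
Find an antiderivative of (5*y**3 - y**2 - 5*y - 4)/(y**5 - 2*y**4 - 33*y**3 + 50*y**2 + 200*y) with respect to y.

Factor the denominator: y*(y - 5)*(y - 4)*(y + 2)*(y + 5).
Partial-fraction decomposition: -629/(1350*(y + 5)) + 19/(126*(y + 2)) - 35/(27*(y - 4)) + 571/(350*(y - 5)) - 1/(50*y).
Integrate each term: A/(y−a) contributes A·log|y−a|.

-log(y)/50 + 571*log(y - 5)/350 - 35*log(y - 4)/27 + 19*log(y + 2)/126 - 629*log(y + 5)/1350 + C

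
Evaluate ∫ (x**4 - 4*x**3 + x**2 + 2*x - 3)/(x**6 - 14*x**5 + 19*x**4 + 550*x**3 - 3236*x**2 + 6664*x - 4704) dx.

Factor the denominator: (x - 7)*(x - 6)*(x - 4)*(x - 2)**2*(x + 7).
Partial-fraction decomposition: -3805/(162162*(x + 7)) + 3461/(64800*(x - 2)) + 11/(360*(x - 2)**2) + 7/(88*(x - 4)) - 477/(416*(x - 6)) + 363/(350*(x - 7)).
Integrate each term; A/(x−a) gives A·log|x−a|; A/(x−a)² gives −A/(x−a).

363*log(x - 7)/350 - 477*log(x - 6)/416 + 7*log(x - 4)/88 + 3461*log(x - 2)/64800 - 3805*log(x + 7)/162162 - 11/(360*x - 720) + C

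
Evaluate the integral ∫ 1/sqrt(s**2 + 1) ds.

log(s + sqrt(s**2 + 1)) + C

Substitute s = tan(θ), so ds = sec(θ)^2 dθ and the radical becomes sqrt(s**2 + 1) = sec(θ) by the Pythagorean identity.
Integrate the resulting trig expression in θ, then back-substitute tan(θ) = s, sec(θ) = sqrt(s**2 + 1) (absorbing any constant into C).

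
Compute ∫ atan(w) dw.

w*atan(w) - log(w**2 + 1)/2 + C

Use integration by parts with u = arctan(w), dv = dw.
Then du = 1/(w**2 + 1) dw.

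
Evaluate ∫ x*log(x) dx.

x**2*log(x)/2 - x**2/4 + C

Use integration by parts with u = log(x), dv = x dx.
Then du = 1/x dx and v = x**2/2.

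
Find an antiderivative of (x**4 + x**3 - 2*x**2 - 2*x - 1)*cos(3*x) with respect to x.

x**4*sin(3*x)/3 + x**3*sin(3*x)/3 + 4*x**3*cos(3*x)/9 - 10*x**2*sin(3*x)/9 + x**2*cos(3*x)/3 - 8*x*sin(3*x)/9 - 20*x*cos(3*x)/27 - 7*sin(3*x)/81 - 8*cos(3*x)/27 + C

Use integration by parts with u = x**4 + x**3 - 2*x**2 - 2*x - 1, dv = cos(3*x) dx, so v = sin(3*x)/3.
Apply parts 4 times (tabular method): alternate signs, differentiate u down to 0, integrate dv up.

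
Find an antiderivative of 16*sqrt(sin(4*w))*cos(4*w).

Let u = sin(4*w), so du = (4*cos(4*w)) dw.
Rewriting, the integral becomes 4·∫ √u du = 4·(2/3)u^(3/2).
Substituting back, u = sin(4*w).

8*sin(4*w)**(3/2)/3 + C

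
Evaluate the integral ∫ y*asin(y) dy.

Use integration by parts with u = arcsin(y), dv = y dy.
Then du = 1/sqrt(-y**2 + 1) dy.

y**2*asin(y)/2 + y*sqrt(-y**2 + 1)/4 - asin(y)/4 + C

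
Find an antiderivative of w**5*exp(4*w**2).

(8*w**4 - 4*w**2 + 1)*exp(4*w**2)/64 + C

Let u = w², du = 2w dw; rewrite as (1/2)∫ u^2·exp(4u) du.
Now integrate by parts 2 times.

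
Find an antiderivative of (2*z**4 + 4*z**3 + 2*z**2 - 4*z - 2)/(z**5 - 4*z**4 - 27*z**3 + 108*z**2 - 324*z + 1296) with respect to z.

Factor the denominator: (z - 6)*(z - 4)*(z + 6)*(z**2 + 9).
Partial-fraction decomposition: -2*(9*z - 464)/(1125*(z**2 + 9)) + 911/(2700*(z + 6)) - 391/(250*(z - 4)) + 1751/(540*(z - 6)).
Integrate each term; A/(z−a) gives A·log|z−a|; the (Bz+D)/(z²+p²) term gives a log and an atan.

1751*log(z - 6)/540 - 391*log(z - 4)/250 + 911*log(z + 6)/2700 - log(z**2 + 9)/125 + 928*atan(z/3)/3375 + C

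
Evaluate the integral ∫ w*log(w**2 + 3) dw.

Let u = w**2 + 3, so du = (2*w) dw.
The integral becomes (1/2)·∫ log(u) du; integrate by parts with u′=log(u), dv′=du.

w**2*log(w**2 + 3)/2 - w**2/2 + 3*log(w**2 + 3)/2 + C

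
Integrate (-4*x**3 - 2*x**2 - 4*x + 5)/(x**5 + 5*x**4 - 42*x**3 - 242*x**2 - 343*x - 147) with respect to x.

Factor the denominator: (x - 7)*(x + 1)**2*(x + 3)*(x + 7).
Partial-fraction decomposition: 1307/(2016*(x + 7)) - 107/(160*(x + 3)) + 431/(2304*(x + 1)) - 11/(96*(x + 1)**2) - 1493/(8960*(x - 7)).
Integrate each term; A/(x−a) gives A·log|x−a|; A/(x−a)² gives −A/(x−a).

-1493*log(x - 7)/8960 + 431*log(x + 1)/2304 - 107*log(x + 3)/160 + 1307*log(x + 7)/2016 + 11/(96*x + 96) + C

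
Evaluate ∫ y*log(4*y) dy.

Use integration by parts with u = log(4*y), dv = y dy.
Then du = 1/y dy and v = y**2/2.

y**2*(log(y) + 2*log(2))/2 - y**2/4 + C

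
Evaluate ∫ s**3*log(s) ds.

Use integration by parts with u = log(s), dv = s**3 ds.
Then du = 1/s ds and v = s**4/4.

s**4*log(s)/4 - s**4/16 + C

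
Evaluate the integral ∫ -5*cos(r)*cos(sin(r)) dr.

Let u = sin(r), so du = (cos(r)) dr.
Rewriting, the integral becomes -5·∫ cos(u) du = -5·sin(u).
Substituting back, u = sin(r).

-5*sin(sin(r)) + C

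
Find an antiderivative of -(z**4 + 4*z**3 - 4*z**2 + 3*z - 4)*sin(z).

z**4*cos(z) - 4*z**3*sin(z) + 4*z**3*cos(z) - 12*z**2*sin(z) - 16*z**2*cos(z) + 32*z*sin(z) - 21*z*cos(z) + 21*sin(z) + 28*cos(z) + C

Use integration by parts with u = z**4 + 4*z**3 - 4*z**2 + 3*z - 4, dv = -sin(z) dz, so v = cos(z).
Apply parts 4 times (tabular method): alternate signs, differentiate u down to 0, integrate dv up.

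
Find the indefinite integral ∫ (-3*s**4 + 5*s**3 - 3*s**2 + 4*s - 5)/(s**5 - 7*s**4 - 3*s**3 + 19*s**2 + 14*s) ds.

Factor the denominator: s*(s - 7)*(s - 2)*(s + 1)**2.
Partial-fraction decomposition: -47/(144*(s + 1)) + 5/(6*(s + 1)**2) + 17/(90*(s - 2)) - 1403/(560*(s - 7)) - 5/(14*s).
Integrate each term; A/(s−a) gives A·log|s−a|; A/(s−a)² gives −A/(s−a).

-5*log(s)/14 - 1403*log(s - 7)/560 + 17*log(s - 2)/90 - 47*log(s + 1)/144 - 5/(6*s + 6) + C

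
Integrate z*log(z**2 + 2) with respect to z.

z**2*log(z**2 + 2)/2 - z**2/2 + log(z**2 + 2) + C

Let u = z**2 + 2, so du = (2*z) dz.
The integral becomes (1/2)·∫ log(u) du; integrate by parts with u′=log(u), dv′=du.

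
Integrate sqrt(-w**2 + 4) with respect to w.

Substitute w = 2·sin(θ), so dw = 2·cos(θ) dθ and the radical becomes sqrt(-w**2 + 4) = 2·cos(θ) by the Pythagorean identity.
Integrate the resulting trig expression in θ, then back-substitute θ = asin(w/2), sin(θ) = w/2, cos(θ) = sqrt(-w**2 + 4)/2 (absorbing any constant into C).

w*sqrt(-w**2 + 4)/2 + 2*asin(w/2) + C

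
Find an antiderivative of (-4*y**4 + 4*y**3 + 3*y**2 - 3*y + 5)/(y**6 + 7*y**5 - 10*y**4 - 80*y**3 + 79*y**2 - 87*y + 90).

-193*log(y - 3)/1440 - 5*log(y - 1)/168 - 2905*log(y + 5)/1248 + 5917*log(y + 6)/2331 - 451*log(y**2 + 1)/19240 + 227*atan(y)/9620 + C

Factor the denominator: (y - 3)*(y - 1)*(y + 5)*(y + 6)*(y**2 + 1).
Partial-fraction decomposition: -(451*y - 227)/(9620*(y**2 + 1)) + 5917/(2331*(y + 6)) - 2905/(1248*(y + 5)) - 5/(168*(y - 1)) - 193/(1440*(y - 3)).
Integrate each term; A/(y−a) gives A·log|y−a|; the (By+D)/(y²+p²) term gives a log and an atan.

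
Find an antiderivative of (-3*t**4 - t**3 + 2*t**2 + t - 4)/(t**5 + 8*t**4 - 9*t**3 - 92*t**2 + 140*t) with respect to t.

-log(t)/35 - 1931*log(t - 2)/3969 + 1709*log(t + 5)/490 - 6773*log(t + 7)/1134 + 25/(63*t - 126) + C

Factor the denominator: t*(t - 2)**2*(t + 5)*(t + 7).
Partial-fraction decomposition: -6773/(1134*(t + 7)) + 1709/(490*(t + 5)) - 1931/(3969*(t - 2)) - 25/(63*(t - 2)**2) - 1/(35*t).
Integrate each term; A/(t−a) gives A·log|t−a|; A/(t−a)² gives −A/(t−a).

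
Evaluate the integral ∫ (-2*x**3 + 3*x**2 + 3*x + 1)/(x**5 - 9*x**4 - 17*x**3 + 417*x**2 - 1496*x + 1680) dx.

Factor the denominator: (x - 5)*(x - 4)**2*(x - 3)*(x + 7).
Partial-fraction decomposition: 271/(4840*(x + 7)) + 17/(20*(x - 3)) + 692/(121*(x - 4)) + 67/(11*(x - 4)**2) - 53/(8*(x - 5)).
Integrate each term; A/(x−a) gives A·log|x−a|; A/(x−a)² gives −A/(x−a).

-53*log(x - 5)/8 + 692*log(x - 4)/121 + 17*log(x - 3)/20 + 271*log(x + 7)/4840 - 67/(11*x - 44) + C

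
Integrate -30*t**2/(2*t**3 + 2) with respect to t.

Let u = 2*t**3 + 2, so du = (6*t**2) dt.
Rewriting, the integral becomes -5·∫ 1/u du = -5·log(u).
Substituting back, u = 2*t**3 + 2.

-5*log(2*t**3 + 2) + C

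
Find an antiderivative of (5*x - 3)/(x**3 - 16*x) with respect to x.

3*log(x)/16 + 17*log(x - 4)/32 - 23*log(x + 4)/32 + C

Factor the denominator: x*(x - 4)*(x + 4).
Partial-fraction decomposition: -23/(32*(x + 4)) + 17/(32*(x - 4)) + 3/(16*x).
Integrate each term: A/(x−a) contributes A·log|x−a|.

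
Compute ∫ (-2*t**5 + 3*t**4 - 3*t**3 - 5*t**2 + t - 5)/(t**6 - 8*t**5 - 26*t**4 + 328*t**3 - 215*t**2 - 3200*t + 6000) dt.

Factor the denominator: (t - 5)**2*(t - 4)*(t - 3)*(t + 4)*(t + 5).
Partial-fraction decomposition: -1673/(1440*(t + 5)) + 139/(216*(t + 4)) + 53/(32*(t - 3)) - 1553/(72*(t - 4)) + 9953/(540*(t - 5)) - 325/(12*(t - 5)**2).
Integrate each term; A/(t−a) gives A·log|t−a|; A/(t−a)² gives −A/(t−a).

9953*log(t - 5)/540 - 1553*log(t - 4)/72 + 53*log(t - 3)/32 + 139*log(t + 4)/216 - 1673*log(t + 5)/1440 + 325/(12*t - 60) + C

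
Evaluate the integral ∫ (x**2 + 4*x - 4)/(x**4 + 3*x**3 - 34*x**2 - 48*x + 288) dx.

7*log(x - 4)/20 - 17*log(x - 3)/63 - log(x + 4)/28 - 2*log(x + 6)/45 + C

Factor the denominator: (x - 4)*(x - 3)*(x + 4)*(x + 6).
Partial-fraction decomposition: -2/(45*(x + 6)) - 1/(28*(x + 4)) - 17/(63*(x - 3)) + 7/(20*(x - 4)).
Integrate each term: A/(x−a) contributes A·log|x−a|.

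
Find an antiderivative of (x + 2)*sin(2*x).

-x*cos(2*x)/2 + sin(2*x)/4 - cos(2*x) + C

Use integration by parts with u = x + 2, dv = sin(2*x) dx, so v = -cos(2*x)/2.
Apply parts 1 times (tabular method): alternate signs, differentiate u down to 0, integrate dv up.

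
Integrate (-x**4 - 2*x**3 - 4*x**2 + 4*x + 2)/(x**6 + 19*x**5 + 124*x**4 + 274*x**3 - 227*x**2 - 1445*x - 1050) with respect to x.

Factor the denominator: (x - 2)*(x + 1)*(x + 3)*(x + 5)**2*(x + 7).
Partial-fraction decomposition: 1937/(864*(x + 7)) - 5609/(3136*(x + 5)) + 493/(112*(x + 5)**2) - 73/(160*(x + 3)) + 5/(576*(x + 1)) - 38/(6615*(x - 2)).
Integrate each term; A/(x−a) gives A·log|x−a|; A/(x−a)² gives −A/(x−a).

-38*log(x - 2)/6615 + 5*log(x + 1)/576 - 73*log(x + 3)/160 - 5609*log(x + 5)/3136 + 1937*log(x + 7)/864 - 493/(112*x + 560) + C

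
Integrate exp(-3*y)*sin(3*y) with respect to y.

Let I denote the integral. Integrate by parts with u = sin(3*y), dv = exp(-3*y) dy, so v = -exp(-3*y)/3: I = -exp(-3*y)*sin(3*y)/3 + ∫ exp(-3*y)*cos(3*y) dy.
Apply parts again with u = cos(3*y), dv = exp(-3*y) dy: ∫ exp(-3*y)*cos(3*y) dy = -exp(-3*y)*cos(3*y)/3 − I. Substituting back brings back I: I = -exp(-3*y)*sin(3*y)/3 - exp(-3*y)*cos(3*y)/3 − I.
Solving for I: (1 + 1)·I equals the remaining terms, so I = (1/2)·(-exp(-3*y)*sin(3*y)/3 - exp(-3*y)*cos(3*y)/3).

-exp(-3*y)*sin(3*y)/6 - exp(-3*y)*cos(3*y)/6 + C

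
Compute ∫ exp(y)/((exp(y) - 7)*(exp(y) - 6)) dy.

Let u = e^y, du = e^y dy.
The integral becomes ∫ du/((u-6)(u-7)); decompose into partial fractions.

log(exp(y) - 7) - log(exp(y) - 6) + C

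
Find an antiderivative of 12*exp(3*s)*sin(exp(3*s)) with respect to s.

-4*cos(exp(3*s)) + C

Let u = exp(3*s), so du = (3*exp(3*s)) ds.
Rewriting, the integral becomes 4·∫ sin(u) du = 4·-cos(u).
Substituting back, u = exp(3*s).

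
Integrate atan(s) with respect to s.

Use integration by parts with u = arctan(s), dv = ds.
Then du = 1/(s**2 + 1) ds.

s*atan(s) - log(s**2 + 1)/2 + C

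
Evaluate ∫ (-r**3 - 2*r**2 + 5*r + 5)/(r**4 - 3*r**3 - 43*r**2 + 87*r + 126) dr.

Factor the denominator: (r - 7)*(r - 3)*(r + 1)*(r + 6).
Partial-fraction decomposition: -119/(585*(r + 6)) - 1/(160*(r + 1)) + 25/(144*(r - 3)) - 401/(416*(r - 7)).
Integrate each term: A/(r−a) contributes A·log|r−a|.

-401*log(r - 7)/416 + 25*log(r - 3)/144 - log(r + 1)/160 - 119*log(r + 6)/585 + C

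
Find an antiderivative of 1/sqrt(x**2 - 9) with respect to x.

log(x + sqrt(x**2 - 9)) + C

Substitute x = 3·sec(θ), so dx = 3·sec(θ)*tan(θ) dθ and the radical becomes sqrt(x**2 - 9) = 3·tan(θ) by the Pythagorean identity.
Integrate the resulting trig expression in θ, then back-substitute sec(θ) = x/3, tan(θ) = sqrt(x**2 - 9)/3 (absorbing any constant into C).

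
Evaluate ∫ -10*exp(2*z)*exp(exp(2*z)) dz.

-5*exp(exp(2*z)) + C

Let u = exp(2*z), so du = (2*exp(2*z)) dz.
Rewriting, the integral becomes -5·∫ e^u du = -5·e^u.
Substituting back, u = exp(2*z).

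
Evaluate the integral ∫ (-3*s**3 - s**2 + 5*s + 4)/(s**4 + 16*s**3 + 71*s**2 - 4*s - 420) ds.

Factor the denominator: (s - 2)*(s + 5)*(s + 6)*(s + 7).
Partial-fraction decomposition: -949/(18*(s + 7)) + 293/(4*(s + 6)) - 47/(2*(s + 5)) - 1/(36*(s - 2)).
Integrate each term: A/(s−a) contributes A·log|s−a|.

-log(s - 2)/36 - 47*log(s + 5)/2 + 293*log(s + 6)/4 - 949*log(s + 7)/18 + C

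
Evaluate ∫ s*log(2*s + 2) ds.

s**2*log(2*s + 2)/2 - s**2/4 + s/2 - log(s + 1)/2 + C

Use integration by parts with u = log(2*s + 2), dv = s ds.
Then du = 2/(2*s + 2) ds and v = s**2/2.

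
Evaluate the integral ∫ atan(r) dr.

r*atan(r) - log(r**2 + 1)/2 + C

Use integration by parts with u = arctan(r), dv = dr.
Then du = 1/(r**2 + 1) dr.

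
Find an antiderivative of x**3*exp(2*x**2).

Let u = x², du = 2x dx; rewrite as (1/2)∫ u^1·exp(2u) du.
Now integrate by parts 1 time.

(2*x**2 - 1)*exp(2*x**2)/8 + C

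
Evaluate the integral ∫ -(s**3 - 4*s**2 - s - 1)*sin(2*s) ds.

Use integration by parts with u = s**3 - 4*s**2 - s - 1, dv = -sin(2*s) ds, so v = cos(2*s)/2.
Apply parts 3 times (tabular method): alternate signs, differentiate u down to 0, integrate dv up.

s**3*cos(2*s)/2 - 3*s**2*sin(2*s)/4 - 2*s**2*cos(2*s) + 2*s*sin(2*s) - 5*s*cos(2*s)/4 + 5*sin(2*s)/8 + cos(2*s)/2 + C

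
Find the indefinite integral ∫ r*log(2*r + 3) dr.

r**2*log(2*r + 3)/2 - r**2/4 + 3*r/4 - 9*log(2*r + 3)/8 + C

Use integration by parts with u = log(2*r + 3), dv = r dr.
Then du = 2/(2*r + 3) dr and v = r**2/2.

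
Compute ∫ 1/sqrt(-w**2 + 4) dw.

asin(w/2) + C

Substitute w = 2·sin(θ), so dw = 2·cos(θ) dθ and the radical becomes sqrt(-w**2 + 4) = 2·cos(θ) by the Pythagorean identity.
Integrate the resulting trig expression in θ, then back-substitute θ = asin(w/2), sin(θ) = w/2, cos(θ) = sqrt(-w**2 + 4)/2 (absorbing any constant into C).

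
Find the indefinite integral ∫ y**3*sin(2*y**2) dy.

Let u = y², du = 2y dy; rewrite as (1/2)∫ u^1·sin(2u) du.
Now integrate by parts 1 time.

-y**2*cos(2*y**2)/4 + sin(2*y**2)/8 + C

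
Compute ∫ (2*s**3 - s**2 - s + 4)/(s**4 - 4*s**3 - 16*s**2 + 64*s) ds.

Factor the denominator: s*(s - 4)**2*(s + 4).
Partial-fraction decomposition: 17/(32*(s + 4)) + 45/(32*(s - 4)) + 7/(2*(s - 4)**2) + 1/(16*s).
Integrate each term; A/(s−a) gives A·log|s−a|; A/(s−a)² gives −A/(s−a).

log(s)/16 + 45*log(s - 4)/32 + 17*log(s + 4)/32 - 7/(2*s - 8) + C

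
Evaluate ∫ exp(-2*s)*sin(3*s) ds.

-2*exp(-2*s)*sin(3*s)/13 - 3*exp(-2*s)*cos(3*s)/13 + C

Let I denote the integral. Integrate by parts with u = sin(3*s), dv = exp(-2*s) ds, so v = -exp(-2*s)/2: I = -exp(-2*s)*sin(3*s)/2 + (3/2)·∫ exp(-2*s)*cos(3*s) ds.
Apply parts again with u = cos(3*s), dv = exp(-2*s) ds: ∫ exp(-2*s)*cos(3*s) ds = -exp(-2*s)*cos(3*s)/2 − (3/2)·I. Substituting back brings back I: I = -exp(-2*s)*sin(3*s)/2 - 3*exp(-2*s)*cos(3*s)/4 − (9/4)·I.
Solving for I: (1 + 9/4)·I equals the remaining terms, so I = (4/13)·(-exp(-2*s)*sin(3*s)/2 - 3*exp(-2*s)*cos(3*s)/4).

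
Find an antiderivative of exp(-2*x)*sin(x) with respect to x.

-2*exp(-2*x)*sin(x)/5 - exp(-2*x)*cos(x)/5 + C

Let I denote the integral. Integrate by parts with u = sin(x), dv = exp(-2*x) dx, so v = -exp(-2*x)/2: I = -exp(-2*x)*sin(x)/2 + (1/2)·∫ exp(-2*x)*cos(x) dx.
Apply parts again with u = cos(x), dv = exp(-2*x) dx: ∫ exp(-2*x)*cos(x) dx = -exp(-2*x)*cos(x)/2 − (1/2)·I. Substituting back brings back I: I = -exp(-2*x)*sin(x)/2 - exp(-2*x)*cos(x)/4 − (1/4)·I.
Solving for I: (1 + 1/4)·I equals the remaining terms, so I = (4/5)·(-exp(-2*x)*sin(x)/2 - exp(-2*x)*cos(x)/4).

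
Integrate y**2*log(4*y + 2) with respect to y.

Use integration by parts with u = log(4*y + 2), dv = y**2 dy.
Then du = 4/(4*y + 2) dy and v = y**3/3.

y**3*log(4*y + 2)/3 - y**3/9 + y**2/12 - y/12 + log(2*y + 1)/24 + C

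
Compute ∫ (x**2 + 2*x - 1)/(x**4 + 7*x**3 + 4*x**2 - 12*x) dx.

Factor the denominator: x*(x - 1)*(x + 2)*(x + 6).
Partial-fraction decomposition: -23/(168*(x + 6)) - 1/(24*(x + 2)) + 2/(21*(x - 1)) + 1/(12*x).
Integrate each term: A/(x−a) contributes A·log|x−a|.

log(x)/12 + 2*log(x - 1)/21 - log(x + 2)/24 - 23*log(x + 6)/168 + C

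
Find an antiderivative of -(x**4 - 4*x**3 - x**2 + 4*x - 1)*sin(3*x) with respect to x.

Use integration by parts with u = x**4 - 4*x**3 - x**2 + 4*x - 1, dv = -sin(3*x) dx, so v = cos(3*x)/3.
Apply parts 4 times (tabular method): alternate signs, differentiate u down to 0, integrate dv up.

x**4*cos(3*x)/3 - 4*x**3*sin(3*x)/9 - 4*x**3*cos(3*x)/3 + 4*x**2*sin(3*x)/3 - 7*x**2*cos(3*x)/9 + 14*x*sin(3*x)/27 + 20*x*cos(3*x)/9 - 20*sin(3*x)/27 - 13*cos(3*x)/81 + C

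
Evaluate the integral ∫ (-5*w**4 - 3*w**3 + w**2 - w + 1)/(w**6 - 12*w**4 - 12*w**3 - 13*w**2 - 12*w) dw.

-log(w)/12 - 1459*log(w - 4)/2380 + log(w + 1)/20 + 311*log(w + 3)/420 - 4*log(w**2 + 1)/85 - 47*atan(w)/170 + C

Factor the denominator: w*(w - 4)*(w + 1)*(w + 3)*(w**2 + 1).
Partial-fraction decomposition: -(16*w + 47)/(170*(w**2 + 1)) + 311/(420*(w + 3)) + 1/(20*(w + 1)) - 1459/(2380*(w - 4)) - 1/(12*w).
Integrate each term; A/(w−a) gives A·log|w−a|; the (Bw+D)/(w²+p²) term gives a log and an atan.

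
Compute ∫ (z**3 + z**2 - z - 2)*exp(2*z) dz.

Use integration by parts with u = z**3 + z**2 - z - 2, dv = exp(2*z) dz, so v = exp(2*z)/2.
Apply parts 3 times (tabular method): alternate signs, differentiate u down to 0, integrate dv up.

(4*z**3 - 2*z**2 - 2*z - 7)*exp(2*z)/8 + C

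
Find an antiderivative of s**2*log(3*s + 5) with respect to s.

s**3*log(3*s + 5)/3 - s**3/9 + 5*s**2/18 - 25*s/27 + 125*log(3*s + 5)/81 + C

Use integration by parts with u = log(3*s + 5), dv = s**2 ds.
Then du = 3/(3*s + 5) ds and v = s**3/3.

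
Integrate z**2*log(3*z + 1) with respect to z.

z**3*log(3*z + 1)/3 - z**3/9 + z**2/18 - z/27 + log(3*z + 1)/81 + C

Use integration by parts with u = log(3*z + 1), dv = z**2 dz.
Then du = 3/(3*z + 1) dz and v = z**3/3.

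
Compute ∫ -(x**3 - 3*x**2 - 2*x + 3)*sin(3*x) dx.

x**3*cos(3*x)/3 - x**2*sin(3*x)/3 - x**2*cos(3*x) + 2*x*sin(3*x)/3 - 8*x*cos(3*x)/9 + 8*sin(3*x)/27 + 11*cos(3*x)/9 + C

Use integration by parts with u = x**3 - 3*x**2 - 2*x + 3, dv = -sin(3*x) dx, so v = cos(3*x)/3.
Apply parts 3 times (tabular method): alternate signs, differentiate u down to 0, integrate dv up.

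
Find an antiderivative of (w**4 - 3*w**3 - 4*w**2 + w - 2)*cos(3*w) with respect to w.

w**4*sin(3*w)/3 - w**3*sin(3*w) + 4*w**3*cos(3*w)/9 - 16*w**2*sin(3*w)/9 - w**2*cos(3*w) + w*sin(3*w) - 32*w*cos(3*w)/27 - 22*sin(3*w)/81 + cos(3*w)/3 + C

Use integration by parts with u = w**4 - 3*w**3 - 4*w**2 + w - 2, dv = cos(3*w) dw, so v = sin(3*w)/3.
Apply parts 4 times (tabular method): alternate signs, differentiate u down to 0, integrate dv up.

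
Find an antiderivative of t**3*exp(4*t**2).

(4*t**2 - 1)*exp(4*t**2)/32 + C

Let u = t², du = 2t dt; rewrite as (1/2)∫ u^1·exp(4u) du.
Now integrate by parts 1 time.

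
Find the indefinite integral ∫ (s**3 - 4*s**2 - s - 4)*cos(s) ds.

Use integration by parts with u = s**3 - 4*s**2 - s - 4, dv = cos(s) ds, so v = sin(s).
Apply parts 3 times (tabular method): alternate signs, differentiate u down to 0, integrate dv up.

s**3*sin(s) - 4*s**2*sin(s) + 3*s**2*cos(s) - 7*s*sin(s) - 8*s*cos(s) + 4*sin(s) - 7*cos(s) + C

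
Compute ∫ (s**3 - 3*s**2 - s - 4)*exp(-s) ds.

Use integration by parts with u = s**3 - 3*s**2 - s - 4, dv = exp(-s) ds, so v = -exp(-s).
Apply parts 3 times (tabular method): alternate signs, differentiate u down to 0, integrate dv up.

(-s**3 + s + 5)*exp(-s) + C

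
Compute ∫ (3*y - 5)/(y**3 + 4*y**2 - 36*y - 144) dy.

13*log(y - 6)/120 + 17*log(y + 4)/20 - 23*log(y + 6)/24 + C

Factor the denominator: (y - 6)*(y + 4)*(y + 6).
Partial-fraction decomposition: -23/(24*(y + 6)) + 17/(20*(y + 4)) + 13/(120*(y - 6)).
Integrate each term: A/(y−a) contributes A·log|y−a|.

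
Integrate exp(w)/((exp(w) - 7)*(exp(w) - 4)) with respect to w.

log(exp(w) - 7)/3 - log(exp(w) - 4)/3 + C

Let u = e^w, du = e^w dw.
The integral becomes ∫ du/((u-7)(u-4)); decompose into partial fractions.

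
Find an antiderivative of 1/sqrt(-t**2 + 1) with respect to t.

Substitute t = sin(θ), so dt = cos(θ) dθ and the radical becomes sqrt(-t**2 + 1) = cos(θ) by the Pythagorean identity.
Integrate the resulting trig expression in θ, then back-substitute θ = asin(t), sin(θ) = t, cos(θ) = sqrt(-t**2 + 1) (absorbing any constant into C).

asin(t) + C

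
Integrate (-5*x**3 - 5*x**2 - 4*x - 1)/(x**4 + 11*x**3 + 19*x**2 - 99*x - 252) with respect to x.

-193*log(x - 3)/420 - 101*log(x + 3)/24 + 85*log(x + 4)/7 - 499*log(x + 7)/40 + C

Factor the denominator: (x - 3)*(x + 3)*(x + 4)*(x + 7).
Partial-fraction decomposition: -499/(40*(x + 7)) + 85/(7*(x + 4)) - 101/(24*(x + 3)) - 193/(420*(x - 3)).
Integrate each term: A/(x−a) contributes A·log|x−a|.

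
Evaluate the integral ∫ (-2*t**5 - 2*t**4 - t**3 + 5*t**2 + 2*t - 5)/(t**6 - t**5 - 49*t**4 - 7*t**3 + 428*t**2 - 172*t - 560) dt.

Factor the denominator: (t - 7)*(t - 2)**2*(t + 1)*(t + 4)*(t + 5).
Partial-fraction decomposition: -1745/(784*(t + 5)) + 1667/(1188*(t + 4)) + 1/(864*(t + 1)) + 823/(2940*(t - 2)) + 17/(126*(t - 2)**2) - 2567/(1760*(t - 7)).
Integrate each term; A/(t−a) gives A·log|t−a|; A/(t−a)² gives −A/(t−a).

-2567*log(t - 7)/1760 + 823*log(t - 2)/2940 + log(t + 1)/864 + 1667*log(t + 4)/1188 - 1745*log(t + 5)/784 - 17/(126*t - 252) + C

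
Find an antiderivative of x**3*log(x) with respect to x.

x**4*log(x)/4 - x**4/16 + C

Use integration by parts with u = log(x), dv = x**3 dx.
Then du = 1/x dx and v = x**4/4.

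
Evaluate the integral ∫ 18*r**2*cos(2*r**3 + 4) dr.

3*sin(2*r**3 + 4) + C

Let u = 2*r**3 + 4, so du = (6*r**2) dr.
Rewriting, the integral becomes 3·∫ cos(u) du = 3·sin(u).
Substituting back, u = 2*r**3 + 4.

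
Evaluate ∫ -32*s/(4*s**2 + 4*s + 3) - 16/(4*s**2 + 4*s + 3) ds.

-4*log(4*s**2 + 4*s + 3) + C

Let u = 4*s**2 + 4*s + 3, so du = (8*s + 4) ds.
Rewriting, the integral becomes -4·∫ 1/u du = -4·log(u).
Substituting back, u = 4*s**2 + 4*s + 3.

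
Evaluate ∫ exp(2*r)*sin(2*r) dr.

exp(2*r)*sin(2*r)/4 - exp(2*r)*cos(2*r)/4 + C

Let I denote the integral. Integrate by parts with u = sin(2*r), dv = exp(2*r) dr, so v = exp(2*r)/2: I = exp(2*r)*sin(2*r)/2 − ∫ exp(2*r)*cos(2*r) dr.
Apply parts again with u = cos(2*r), dv = exp(2*r) dr: ∫ exp(2*r)*cos(2*r) dr = exp(2*r)*cos(2*r)/2 + I. Substituting back brings back I: I = exp(2*r)*sin(2*r)/2 - exp(2*r)*cos(2*r)/2 − I.
Solving for I: (1 + 1)·I equals the remaining terms, so I = (1/2)·(exp(2*r)*sin(2*r)/2 - exp(2*r)*cos(2*r)/2).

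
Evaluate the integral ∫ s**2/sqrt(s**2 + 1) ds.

Substitute s = tan(θ), so ds = sec(θ)^2 dθ and the radical becomes sqrt(s**2 + 1) = sec(θ) by the Pythagorean identity.
Integrate the resulting trig expression in θ, then back-substitute tan(θ) = s, sec(θ) = sqrt(s**2 + 1) (absorbing any constant into C).

s*sqrt(s**2 + 1)/2 - log(s + sqrt(s**2 + 1))/2 + C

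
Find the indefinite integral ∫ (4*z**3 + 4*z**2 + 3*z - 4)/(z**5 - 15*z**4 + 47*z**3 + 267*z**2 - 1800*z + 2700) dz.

-32095*log(z - 6)/1089 + 611*log(z - 5)/20 - 149*log(z - 3)/144 - 419*log(z + 5)/9680 - 1022/(33*z - 198) + C

Factor the denominator: (z - 6)**2*(z - 5)*(z - 3)*(z + 5).
Partial-fraction decomposition: -419/(9680*(z + 5)) - 149/(144*(z - 3)) + 611/(20*(z - 5)) - 32095/(1089*(z - 6)) + 1022/(33*(z - 6)**2).
Integrate each term; A/(z−a) gives A·log|z−a|; A/(z−a)² gives −A/(z−a).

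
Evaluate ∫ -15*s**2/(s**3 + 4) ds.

-5*log(s**3 + 4) + C

Let u = s**3 + 4, so du = (3*s**2) ds.
Rewriting, the integral becomes -5·∫ 1/u du = -5·log(u).
Substituting back, u = s**3 + 4.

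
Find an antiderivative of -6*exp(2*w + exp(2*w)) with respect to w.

Let u = exp(2*w), so du = (2*exp(2*w)) dw.
Rewriting, the integral becomes -3·∫ e^u du = -3·e^u.
Substituting back, u = exp(2*w).

-3*exp(exp(2*w)) + C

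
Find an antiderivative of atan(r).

r*atan(r) - log(r**2 + 1)/2 + C

Use integration by parts with u = arctan(r), dv = dr.
Then du = 1/(r**2 + 1) dr.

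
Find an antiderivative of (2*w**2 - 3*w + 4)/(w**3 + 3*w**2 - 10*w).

Factor the denominator: w*(w - 2)*(w + 5).
Partial-fraction decomposition: 69/(35*(w + 5)) + 3/(7*(w - 2)) - 2/(5*w).
Integrate each term: A/(w−a) contributes A·log|w−a|.

-2*log(w)/5 + 3*log(w - 2)/7 + 69*log(w + 5)/35 + C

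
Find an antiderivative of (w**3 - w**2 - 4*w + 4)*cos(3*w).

w**3*sin(3*w)/3 - w**2*sin(3*w)/3 + w**2*cos(3*w)/3 - 14*w*sin(3*w)/9 - 2*w*cos(3*w)/9 + 38*sin(3*w)/27 - 14*cos(3*w)/27 + C

Use integration by parts with u = w**3 - w**2 - 4*w + 4, dv = cos(3*w) dw, so v = sin(3*w)/3.
Apply parts 3 times (tabular method): alternate signs, differentiate u down to 0, integrate dv up.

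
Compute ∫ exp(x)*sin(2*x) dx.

exp(x)*sin(2*x)/5 - 2*exp(x)*cos(2*x)/5 + C

Let I denote the integral. Integrate by parts with u = sin(2*x), dv = exp(x) dx, so v = exp(x): I = exp(x)*sin(2*x) − 2·∫ exp(x)*cos(2*x) dx.
Apply parts again with u = cos(2*x), dv = exp(x) dx: ∫ exp(x)*cos(2*x) dx = exp(x)*cos(2*x) + 2·I. Substituting back brings back I: I = exp(x)*sin(2*x) - 2*exp(x)*cos(2*x) − 4·I.
Solving for I: (1 + 4)·I equals the remaining terms, so I = (1/5)·(exp(x)*sin(2*x) - 2*exp(x)*cos(2*x)).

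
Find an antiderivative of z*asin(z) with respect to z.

Use integration by parts with u = arcsin(z), dv = z dz.
Then du = 1/sqrt(-z**2 + 1) dz.

z**2*asin(z)/2 + z*sqrt(-z**2 + 1)/4 - asin(z)/4 + C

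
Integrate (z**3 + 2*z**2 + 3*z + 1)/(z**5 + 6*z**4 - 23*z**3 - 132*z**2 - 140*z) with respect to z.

-log(z)/140 + 191*log(z - 5)/2940 + 67*log(z + 2)/980 - 53*log(z + 7)/420 + 1/(14*z + 28) + C

Factor the denominator: z*(z - 5)*(z + 2)**2*(z + 7).
Partial-fraction decomposition: -53/(420*(z + 7)) + 67/(980*(z + 2)) - 1/(14*(z + 2)**2) + 191/(2940*(z - 5)) - 1/(140*z).
Integrate each term; A/(z−a) gives A·log|z−a|; A/(z−a)² gives −A/(z−a).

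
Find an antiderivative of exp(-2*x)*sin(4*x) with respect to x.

-exp(-2*x)*sin(4*x)/10 - exp(-2*x)*cos(4*x)/5 + C

Let I denote the integral. Integrate by parts with u = sin(4*x), dv = exp(-2*x) dx, so v = -exp(-2*x)/2: I = -exp(-2*x)*sin(4*x)/2 + 2·∫ exp(-2*x)*cos(4*x) dx.
Apply parts again with u = cos(4*x), dv = exp(-2*x) dx: ∫ exp(-2*x)*cos(4*x) dx = -exp(-2*x)*cos(4*x)/2 − 2·I. Substituting back brings back I: I = -exp(-2*x)*sin(4*x)/2 - exp(-2*x)*cos(4*x) − 4·I.
Solving for I: (1 + 4)·I equals the remaining terms, so I = (1/5)·(-exp(-2*x)*sin(4*x)/2 - exp(-2*x)*cos(4*x)).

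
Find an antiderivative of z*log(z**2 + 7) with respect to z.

z**2*log(z**2 + 7)/2 - z**2/2 + 7*log(z**2 + 7)/2 + C

Let u = z**2 + 7, so du = (2*z) dz.
The integral becomes (1/2)·∫ log(u) du; integrate by parts with u′=log(u), dv′=du.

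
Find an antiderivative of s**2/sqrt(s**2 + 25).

s*sqrt(s**2 + 25)/2 - 25*log(s + sqrt(s**2 + 25))/2 + C

Substitute s = 5·tan(θ), so ds = 5·sec(θ)^2 dθ and the radical becomes sqrt(s**2 + 25) = 5·sec(θ) by the Pythagorean identity.
Integrate the resulting trig expression in θ, then back-substitute tan(θ) = s/5, sec(θ) = sqrt(s**2 + 25)/5 (absorbing any constant into C).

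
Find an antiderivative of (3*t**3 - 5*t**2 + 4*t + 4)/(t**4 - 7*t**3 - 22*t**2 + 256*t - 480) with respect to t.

274*log(t - 5)/11 - 567*log(t - 4)/25 + 212*log(t + 6)/275 + 66/(5*t - 20) + C

Factor the denominator: (t - 5)*(t - 4)**2*(t + 6).
Partial-fraction decomposition: 212/(275*(t + 6)) - 567/(25*(t - 4)) - 66/(5*(t - 4)**2) + 274/(11*(t - 5)).
Integrate each term; A/(t−a) gives A·log|t−a|; A/(t−a)² gives −A/(t−a).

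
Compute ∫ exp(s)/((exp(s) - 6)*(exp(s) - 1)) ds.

Let u = e^s, du = e^s ds.
The integral becomes ∫ du/((u-1)(u-6)); decompose into partial fractions.

log(exp(s) - 6)/5 - log(exp(s) - 1)/5 + C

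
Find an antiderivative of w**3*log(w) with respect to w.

Use integration by parts with u = log(w), dv = w**3 dw.
Then du = 1/w dw and v = w**4/4.

w**4*log(w)/4 - w**4/16 + C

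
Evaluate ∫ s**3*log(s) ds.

Use integration by parts with u = log(s), dv = s**3 ds.
Then du = 1/s ds and v = s**4/4.

s**4*log(s)/4 - s**4/16 + C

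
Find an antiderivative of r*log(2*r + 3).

r**2*log(2*r + 3)/2 - r**2/4 + 3*r/4 - 9*log(2*r + 3)/8 + C

Use integration by parts with u = log(2*r + 3), dv = r dr.
Then du = 2/(2*r + 3) dr and v = r**2/2.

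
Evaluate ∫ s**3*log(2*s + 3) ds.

Use integration by parts with u = log(2*s + 3), dv = s**3 ds.
Then du = 2/(2*s + 3) ds and v = s**4/4.

s**4*log(2*s + 3)/4 - s**4/16 + s**3/8 - 9*s**2/32 + 27*s/32 - 81*log(2*s + 3)/64 + C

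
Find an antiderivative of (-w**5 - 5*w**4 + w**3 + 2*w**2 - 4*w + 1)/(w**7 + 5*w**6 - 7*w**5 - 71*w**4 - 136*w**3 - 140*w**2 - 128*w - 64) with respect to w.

Factor the denominator: (w - 4)*(w + 1)*(w + 2)**2*(w + 4)*(w**2 + 1).
Partial-fraction decomposition: -6*(4*w - 3)/(425*(w**2 + 1)) - 271/(1632*(w + 4)) + 19/(50*(w + 2)) - 13/(20*(w + 2)**2) - 1/(15*(w + 1)) - 247/(2720*(w - 4)).
Integrate each term; A/(w−a) gives A·log|w−a|; the (Bw+D)/(w²+p²) term gives a log and an atan.

-247*log(w - 4)/2720 - log(w + 1)/15 + 19*log(w + 2)/50 - 271*log(w + 4)/1632 - 12*log(w**2 + 1)/425 + 18*atan(w)/425 + 13/(20*w + 40) + C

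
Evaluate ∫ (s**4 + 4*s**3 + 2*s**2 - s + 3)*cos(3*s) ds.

s**4*sin(3*s)/3 + 4*s**3*sin(3*s)/3 + 4*s**3*cos(3*s)/9 + 2*s**2*sin(3*s)/9 + 4*s**2*cos(3*s)/3 - 11*s*sin(3*s)/9 + 4*s*cos(3*s)/27 + 77*sin(3*s)/81 - 11*cos(3*s)/27 + C

Use integration by parts with u = s**4 + 4*s**3 + 2*s**2 - s + 3, dv = cos(3*s) ds, so v = sin(3*s)/3.
Apply parts 4 times (tabular method): alternate signs, differentiate u down to 0, integrate dv up.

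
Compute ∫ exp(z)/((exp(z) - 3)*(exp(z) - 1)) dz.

log(exp(z) - 3)/2 - log(exp(z) - 1)/2 + C

Let u = e^z, du = e^z dz.
The integral becomes ∫ du/((u-3)(u-1)); decompose into partial fractions.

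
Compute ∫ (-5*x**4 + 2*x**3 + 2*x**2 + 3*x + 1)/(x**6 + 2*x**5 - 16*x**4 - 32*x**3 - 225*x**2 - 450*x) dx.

-log(x)/450 - 2809*log(x - 5)/11900 - 31*log(x + 2)/182 + 1113*log(x + 5)/1700 - 979*log(x**2 + 9)/7956 - 196*atan(x/3)/663 + C

Factor the denominator: x*(x - 5)*(x + 2)*(x + 5)*(x**2 + 9).
Partial-fraction decomposition: -(979*x + 3528)/(3978*(x**2 + 9)) + 1113/(1700*(x + 5)) - 31/(182*(x + 2)) - 2809/(11900*(x - 5)) - 1/(450*x).
Integrate each term; A/(x−a) gives A·log|x−a|; the (Bx+D)/(x²+p²) term gives a log and an atan.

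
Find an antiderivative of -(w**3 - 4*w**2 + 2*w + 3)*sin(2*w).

w**3*cos(2*w)/2 - 3*w**2*sin(2*w)/4 - 2*w**2*cos(2*w) + 2*w*sin(2*w) + w*cos(2*w)/4 - sin(2*w)/8 + 5*cos(2*w)/2 + C

Use integration by parts with u = w**3 - 4*w**2 + 2*w + 3, dv = -sin(2*w) dw, so v = cos(2*w)/2.
Apply parts 3 times (tabular method): alternate signs, differentiate u down to 0, integrate dv up.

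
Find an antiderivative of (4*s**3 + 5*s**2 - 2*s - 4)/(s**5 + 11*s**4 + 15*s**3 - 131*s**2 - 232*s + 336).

143*log(s - 3)/980 - 3*log(s - 1)/400 + 15578*log(s + 4)/11025 - 1117*log(s + 7)/720 + 172/(105*s + 420) + C

Factor the denominator: (s - 3)*(s - 1)*(s + 4)**2*(s + 7).
Partial-fraction decomposition: -1117/(720*(s + 7)) + 15578/(11025*(s + 4)) - 172/(105*(s + 4)**2) - 3/(400*(s - 1)) + 143/(980*(s - 3)).
Integrate each term; A/(s−a) gives A·log|s−a|; A/(s−a)² gives −A/(s−a).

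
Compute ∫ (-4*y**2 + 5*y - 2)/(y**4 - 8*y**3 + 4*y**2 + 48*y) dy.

-log(y)/24 - 29*log(y - 6)/24 + 23*log(y - 4)/24 + 7*log(y + 2)/24 + C

Factor the denominator: y*(y - 6)*(y - 4)*(y + 2).
Partial-fraction decomposition: 7/(24*(y + 2)) + 23/(24*(y - 4)) - 29/(24*(y - 6)) - 1/(24*y).
Integrate each term: A/(y−a) contributes A·log|y−a|.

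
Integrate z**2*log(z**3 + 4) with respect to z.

z**3*log(z**3 + 4)/3 - z**3/3 + 4*log(z**3 + 4)/3 + C

Let u = z**3 + 4, so du = (3*z**2) dz.
The integral becomes (1/3)·∫ log(u) du; integrate by parts with u′=log(u), dv′=du.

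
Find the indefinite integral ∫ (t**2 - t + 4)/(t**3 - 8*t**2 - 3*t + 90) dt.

Factor the denominator: (t - 6)*(t - 5)*(t + 3).
Partial-fraction decomposition: 2/(9*(t + 3)) - 3/(t - 5) + 34/(9*(t - 6)).
Integrate each term: A/(t−a) contributes A·log|t−a|.

34*log(t - 6)/9 - 3*log(t - 5) + 2*log(t + 3)/9 + C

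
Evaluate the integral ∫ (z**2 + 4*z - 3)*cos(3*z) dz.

z**2*sin(3*z)/3 + 4*z*sin(3*z)/3 + 2*z*cos(3*z)/9 - 29*sin(3*z)/27 + 4*cos(3*z)/9 + C

Use integration by parts with u = z**2 + 4*z - 3, dv = cos(3*z) dz, so v = sin(3*z)/3.
Apply parts 2 times (tabular method): alternate signs, differentiate u down to 0, integrate dv up.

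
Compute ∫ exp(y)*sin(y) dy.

Let I denote the integral. Integrate by parts with u = sin(y), dv = exp(y) dy, so v = exp(y): I = exp(y)*sin(y) − ∫ exp(y)*cos(y) dy.
Apply parts again with u = cos(y), dv = exp(y) dy: ∫ exp(y)*cos(y) dy = exp(y)*cos(y) + I. Substituting back brings back I: I = exp(y)*sin(y) - exp(y)*cos(y) − I.
Solving for I: (1 + 1)·I equals the remaining terms, so I = (1/2)·(exp(y)*sin(y) - exp(y)*cos(y)).

exp(y)*sin(y)/2 - exp(y)*cos(y)/2 + C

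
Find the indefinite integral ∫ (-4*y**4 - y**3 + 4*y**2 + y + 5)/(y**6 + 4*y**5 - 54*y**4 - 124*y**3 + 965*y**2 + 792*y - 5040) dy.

Factor the denominator: (y - 4)**2*(y - 3)*(y + 3)*(y + 5)*(y + 7).
Partial-fraction decomposition: 9067/(9680*(y + 7)) - 2275/(2592*(y + 5)) + 37/(336*(y + 3)) - 307/(480*(y - 3)) + 32279/(68607*(y - 4)) - 145/(99*(y - 4)**2).
Integrate each term; A/(y−a) gives A·log|y−a|; A/(y−a)² gives −A/(y−a).

32279*log(y - 4)/68607 - 307*log(y - 3)/480 + 37*log(y + 3)/336 - 2275*log(y + 5)/2592 + 9067*log(y + 7)/9680 + 145/(99*y - 396) + C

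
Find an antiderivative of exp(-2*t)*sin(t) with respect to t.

-2*exp(-2*t)*sin(t)/5 - exp(-2*t)*cos(t)/5 + C

Let I denote the integral. Integrate by parts with u = sin(t), dv = exp(-2*t) dt, so v = -exp(-2*t)/2: I = -exp(-2*t)*sin(t)/2 + (1/2)·∫ exp(-2*t)*cos(t) dt.
Apply parts again with u = cos(t), dv = exp(-2*t) dt: ∫ exp(-2*t)*cos(t) dt = -exp(-2*t)*cos(t)/2 − (1/2)·I. Substituting back brings back I: I = -exp(-2*t)*sin(t)/2 - exp(-2*t)*cos(t)/4 − (1/4)·I.
Solving for I: (1 + 1/4)·I equals the remaining terms, so I = (4/5)·(-exp(-2*t)*sin(t)/2 - exp(-2*t)*cos(t)/4).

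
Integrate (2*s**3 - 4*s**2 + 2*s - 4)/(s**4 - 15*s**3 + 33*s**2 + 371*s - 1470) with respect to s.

Factor the denominator: (s - 7)**2*(s - 6)*(s + 5).
Partial-fraction decomposition: 91/(396*(s + 5)) + 296/(11*(s - 6)) - 905/(36*(s - 7)) + 125/(3*(s - 7)**2).
Integrate each term; A/(s−a) gives A·log|s−a|; A/(s−a)² gives −A/(s−a).

-905*log(s - 7)/36 + 296*log(s - 6)/11 + 91*log(s + 5)/396 - 125/(3*s - 21) + C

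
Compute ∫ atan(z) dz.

Use integration by parts with u = arctan(z), dv = dz.
Then du = 1/(z**2 + 1) dz.

z*atan(z) - log(z**2 + 1)/2 + C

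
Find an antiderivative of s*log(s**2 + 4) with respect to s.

Let u = s**2 + 4, so du = (2*s) ds.
The integral becomes (1/2)·∫ log(u) du; integrate by parts with u′=log(u), dv′=du.

s**2*log(s**2 + 4)/2 - s**2/2 + 2*log(s**2 + 4) + C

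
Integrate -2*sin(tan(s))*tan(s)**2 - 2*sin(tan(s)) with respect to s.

2*cos(tan(s)) + C

Let u = tan(s), so du = (tan(s)**2 + 1) ds.
Rewriting, the integral becomes -2·∫ sin(u) du = -2·-cos(u).
Substituting back, u = tan(s).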